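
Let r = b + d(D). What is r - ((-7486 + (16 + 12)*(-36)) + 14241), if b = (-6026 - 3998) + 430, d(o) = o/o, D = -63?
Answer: -15340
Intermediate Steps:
d(o) = 1
b = -9594 (b = -10024 + 430 = -9594)
r = -9593 (r = -9594 + 1 = -9593)
r - ((-7486 + (16 + 12)*(-36)) + 14241) = -9593 - ((-7486 + (16 + 12)*(-36)) + 14241) = -9593 - ((-7486 + 28*(-36)) + 14241) = -9593 - ((-7486 - 1008) + 14241) = -9593 - (-8494 + 14241) = -9593 - 1*5747 = -9593 - 5747 = -15340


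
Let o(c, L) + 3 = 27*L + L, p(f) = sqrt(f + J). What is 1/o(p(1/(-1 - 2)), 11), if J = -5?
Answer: 1/305 ≈ 0.0032787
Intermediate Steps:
p(f) = sqrt(-5 + f) (p(f) = sqrt(f - 5) = sqrt(-5 + f))
o(c, L) = -3 + 28*L (o(c, L) = -3 + (27*L + L) = -3 + 28*L)
1/o(p(1/(-1 - 2)), 11) = 1/(-3 + 28*11) = 1/(-3 + 308) = 1/305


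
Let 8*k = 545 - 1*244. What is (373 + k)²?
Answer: 10791225/64 ≈ 1.6861e+5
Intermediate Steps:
k = 301/8 (k = (545 - 1*244)/8 = (545 - 244)/8 = (⅛)*301 = 301/8 ≈ 37.625)
(373 + k)² = (373 + 301/8)² = (3285/8)² = 10791225/64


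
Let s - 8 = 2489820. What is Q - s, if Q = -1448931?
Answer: -3938759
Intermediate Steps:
s = 2489828 (s = 8 + 2489820 = 2489828)
Q - s = -1448931 - 1*2489828 = -1448931 - 2489828 = -3938759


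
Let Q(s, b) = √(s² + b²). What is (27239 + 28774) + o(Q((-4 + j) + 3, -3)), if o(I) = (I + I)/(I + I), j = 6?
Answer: 56014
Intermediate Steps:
Q(s, b) = √(b² + s²)
o(I) = 1 (o(I) = (2*I)/((2*I)) = (2*I)*(1/(2*I)) = 1)
(27239 + 28774) + o(Q((-4 + j) + 3, -3)) = (27239 + 28774) + 1 = 56013 + 1 = 56014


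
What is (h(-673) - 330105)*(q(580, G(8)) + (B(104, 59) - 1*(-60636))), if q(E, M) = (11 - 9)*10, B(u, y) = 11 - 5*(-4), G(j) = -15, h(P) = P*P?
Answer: 7453820088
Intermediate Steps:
h(P) = P²
B(u, y) = 31 (B(u, y) = 11 + 20 = 31)
q(E, M) = 20 (q(E, M) = 2*10 = 20)
(h(-673) - 330105)*(q(580, G(8)) + (B(104, 59) - 1*(-60636))) = ((-673)² - 330105)*(20 + (31 - 1*(-60636))) = (452929 - 330105)*(20 + (31 + 60636)) = 122824*(20 + 60667) = 122824*60687 = 7453820088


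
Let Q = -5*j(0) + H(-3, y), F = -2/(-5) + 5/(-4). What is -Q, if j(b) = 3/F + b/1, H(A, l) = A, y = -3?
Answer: -249/17 ≈ -14.647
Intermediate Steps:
F = -17/20 (F = -2*(-1/5) + 5*(-1/4) = 2/5 - 5/4 = -17/20 ≈ -0.85000)
j(b) = -60/17 + b (j(b) = 3/(-17/20) + b/1 = 3*(-20/17) + b*1 = -60/17 + b)
Q = 249/17 (Q = -5*(-60/17 + 0) - 3 = -5*(-60/17) - 3 = 300/17 - 3 = 249/17 ≈ 14.647)
-Q = -1*249/17 = -249/17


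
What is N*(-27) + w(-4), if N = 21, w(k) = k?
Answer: -571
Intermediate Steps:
N*(-27) + w(-4) = 21*(-27) - 4 = -567 - 4 = -571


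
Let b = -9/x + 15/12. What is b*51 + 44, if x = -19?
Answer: 10025/76 ≈ 131.91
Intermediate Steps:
b = 131/76 (b = -9/(-19) + 15/12 = -9*(-1/19) + 15*(1/12) = 9/19 + 5/4 = 131/76 ≈ 1.7237)
b*51 + 44 = (131/76)*51 + 44 = 6681/76 + 44 = 10025/76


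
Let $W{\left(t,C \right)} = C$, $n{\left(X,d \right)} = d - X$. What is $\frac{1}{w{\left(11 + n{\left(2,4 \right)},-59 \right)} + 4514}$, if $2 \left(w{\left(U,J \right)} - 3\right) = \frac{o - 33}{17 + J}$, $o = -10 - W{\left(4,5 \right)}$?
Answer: $\frac{7}{31623} \approx 0.00022136$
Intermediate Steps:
$o = -15$ ($o = -10 - 5 = -15$)
$w{\left(U,J \right)} = 3 - \frac{24}{17 + J}$ ($w{\left(U,J \right)} = 3 + \frac{\left(-15 - 33\right) \frac{1}{17 + J}}{2} = 3 + \frac{\left(-48\right) \frac{1}{17 + J}}{2} = 3 - \frac{24}{17 + J}$)
$\frac{1}{w{\left(11 + n{\left(2,4 \right)},-59 \right)} + 4514} = \frac{1}{\frac{3 \left(9 - 59\right)}{17 - 59} + 4514} = \frac{1}{3 \frac{1}{-42} \left(-50\right) + 4514} = \frac{1}{3 \left(- \frac{1}{42}\right) \left(-50\right) + 4514} = \frac{1}{\frac{25}{7} + 4514} = \frac{1}{\frac{31623}{7}} = \frac{7}{31623}$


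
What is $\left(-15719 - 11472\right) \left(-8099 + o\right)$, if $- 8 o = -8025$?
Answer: $\frac{1543551497}{8} \approx 1.9294 \cdot 10^{8}$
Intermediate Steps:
$o = \frac{8025}{8}$ ($o = \left(- \frac{1}{8}\right) \left(-8025\right) = \frac{8025}{8} \approx 1003.1$)
$\left(-15719 - 11472\right) \left(-8099 + o\right) = \left(-15719 - 11472\right) \left(-8099 + \frac{8025}{8}\right) = \left(-15719 - 11472\right) \left(- \frac{56767}{8}\right) = \left(-27191\right) \left(- \frac{56767}{8}\right) = \frac{1543551497}{8}$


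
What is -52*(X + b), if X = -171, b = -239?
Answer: 21320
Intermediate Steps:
-52*(X + b) = -52*(-171 - 239) = -52*(-410) = 21320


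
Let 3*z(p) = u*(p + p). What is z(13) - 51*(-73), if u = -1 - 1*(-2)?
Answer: 11195/3 ≈ 3731.7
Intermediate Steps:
u = 1 (u = -1 + 2 = 1)
z(p) = 2*p/3 (z(p) = (1*(p + p))/3 = (1*(2*p))/3 = (2*p)/3 = 2*p/3)
z(13) - 51*(-73) = (2/3)*13 - 51*(-73) = 26/3 + 3723 = 11195/3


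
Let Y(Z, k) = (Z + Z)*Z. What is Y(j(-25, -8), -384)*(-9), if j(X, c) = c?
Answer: -1152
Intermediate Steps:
Y(Z, k) = 2*Z**2 (Y(Z, k) = (2*Z)*Z = 2*Z**2)
Y(j(-25, -8), -384)*(-9) = (2*(-8)**2)*(-9) = (2*64)*(-9) = 128*(-9) = -1152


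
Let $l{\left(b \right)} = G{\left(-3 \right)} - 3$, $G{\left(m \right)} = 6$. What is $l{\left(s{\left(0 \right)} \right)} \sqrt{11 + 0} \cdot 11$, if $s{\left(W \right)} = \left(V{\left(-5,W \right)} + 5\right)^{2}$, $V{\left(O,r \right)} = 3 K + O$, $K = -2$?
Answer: $33 \sqrt{11} \approx 109.45$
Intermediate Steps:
$V{\left(O,r \right)} = -6 + O$ ($V{\left(O,r \right)} = 3 \left(-2\right) + O = -6 + O$)
$s{\left(W \right)} = 36$ ($s{\left(W \right)} = \left(\left(-6 - 5\right) + 5\right)^{2} = \left(-11 + 5\right)^{2} = \left(-6\right)^{2} = 36$)
$l{\left(b \right)} = 3$ ($l{\left(b \right)} = 6 - 3 = 3$)
$l{\left(s{\left(0 \right)} \right)} \sqrt{11 + 0} \cdot 11 = 3 \sqrt{11 + 0} \cdot 11 = 3 \sqrt{11} \cdot 11 = 33 \sqrt{11}$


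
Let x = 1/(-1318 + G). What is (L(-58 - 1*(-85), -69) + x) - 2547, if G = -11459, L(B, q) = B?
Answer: -32198041/12777 ≈ -2520.0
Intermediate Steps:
x = -1/12777 (x = 1/(-1318 - 11459) = 1/(-12777) = -1/12777 ≈ -7.8266e-5)
(L(-58 - 1*(-85), -69) + x) - 2547 = ((-58 - 1*(-85)) - 1/12777) - 2547 = ((-58 + 85) - 1/12777) - 2547 = (27 - 1/12777) - 2547 = 344978/12777 - 2547 = -32198041/12777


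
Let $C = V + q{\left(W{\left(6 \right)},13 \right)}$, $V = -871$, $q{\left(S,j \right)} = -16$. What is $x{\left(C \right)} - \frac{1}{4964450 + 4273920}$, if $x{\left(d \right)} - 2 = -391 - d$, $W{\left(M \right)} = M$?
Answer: $\frac{4600708259}{9238370} \approx 498.0$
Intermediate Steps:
$C = -887$ ($C = -871 - 16 = -887$)
$x{\left(d \right)} = -389 - d$ ($x{\left(d \right)} = 2 - \left(391 + d\right) = -389 - d$)
$x{\left(C \right)} - \frac{1}{4964450 + 4273920} = \left(-389 - -887\right) - \frac{1}{4964450 + 4273920} = \left(-389 + 887\right) - \frac{1}{9238370} = 498 - \frac{1}{9238370} = \frac{4600708259}{9238370}$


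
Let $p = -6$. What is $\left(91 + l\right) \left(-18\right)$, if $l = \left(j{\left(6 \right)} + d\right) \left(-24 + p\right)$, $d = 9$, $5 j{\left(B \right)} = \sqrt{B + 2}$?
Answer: $3222 + 216 \sqrt{2} \approx 3527.5$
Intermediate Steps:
$j{\left(B \right)} = \frac{\sqrt{2 + B}}{5}$ ($j{\left(B \right)} = \frac{\sqrt{B + 2}}{5} = \frac{\sqrt{2 + B}}{5}$)
$l = -270 - 12 \sqrt{2}$ ($l = \left(\frac{\sqrt{2 + 6}}{5} + 9\right) \left(-24 - 6\right) = \left(\frac{\sqrt{8}}{5} + 9\right) \left(-30\right) = \left(\frac{2 \sqrt{2}}{5} + 9\right) \left(-30\right) = \left(9 + \frac{2 \sqrt{2}}{5}\right) \left(-30\right) = -270 - 12 \sqrt{2} \approx -286.97$)
$\left(91 + l\right) \left(-18\right) = \left(91 - \left(270 + 12 \sqrt{2}\right)\right) \left(-18\right) = \left(-179 - 12 \sqrt{2}\right) \left(-18\right) = 3222 + 216 \sqrt{2}$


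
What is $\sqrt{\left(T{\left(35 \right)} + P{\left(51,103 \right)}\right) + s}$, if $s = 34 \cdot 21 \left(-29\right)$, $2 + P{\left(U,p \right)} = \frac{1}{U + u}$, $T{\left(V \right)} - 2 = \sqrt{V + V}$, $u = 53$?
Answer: $\frac{\sqrt{-55988998 + 2704 \sqrt{70}}}{52} \approx 143.87 i$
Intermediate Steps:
$T{\left(V \right)} = 2 + \sqrt{2} \sqrt{V}$ ($T{\left(V \right)} = 2 + \sqrt{V + V} = 2 + \sqrt{2 V} = 2 + \sqrt{2} \sqrt{V}$)
$P{\left(U,p \right)} = -2 + \frac{1}{53 + U}$ ($P{\left(U,p \right)} = -2 + \frac{1}{U + 53} = -2 + \frac{1}{53 + U}$)
$s = -20706$ ($s = 714 \left(-29\right) = -20706$)
$\sqrt{\left(T{\left(35 \right)} + P{\left(51,103 \right)}\right) + s} = \sqrt{\left(\left(2 + \sqrt{2} \sqrt{35}\right) + \frac{-105 - 102}{53 + 51}\right) - 20706} = \sqrt{\left(\left(2 + \sqrt{70}\right) + \frac{-105 - 102}{104}\right) - 20706} = \sqrt{\left(\left(2 + \sqrt{70}\right) + \frac{1}{104} \left(-207\right)\right) - 20706} = \sqrt{\left(\left(2 + \sqrt{70}\right) - \frac{207}{104}\right) - 20706} = \sqrt{\left(\frac{1}{104} + \sqrt{70}\right) - 20706} = \sqrt{- \frac{2153423}{104} + \sqrt{70}}$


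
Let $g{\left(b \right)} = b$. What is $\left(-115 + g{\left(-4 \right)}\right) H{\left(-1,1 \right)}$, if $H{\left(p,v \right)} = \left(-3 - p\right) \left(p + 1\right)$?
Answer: $0$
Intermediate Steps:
$H{\left(p,v \right)} = \left(1 + p\right) \left(-3 - p\right)$ ($H{\left(p,v \right)} = \left(-3 - p\right) \left(1 + p\right) = \left(1 + p\right) \left(-3 - p\right)$)
$\left(-115 + g{\left(-4 \right)}\right) H{\left(-1,1 \right)} = \left(-115 - 4\right) \left(-3 - \left(-1\right)^{2} - -4\right) = - 119 \left(-3 - 1 + 4\right) = \left(-119\right) 0 = 0$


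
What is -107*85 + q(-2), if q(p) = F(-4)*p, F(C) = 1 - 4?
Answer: -9089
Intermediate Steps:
F(C) = -3
q(p) = -3*p
-107*85 + q(-2) = -107*85 - 3*(-2) = -9095 + 6 = -9089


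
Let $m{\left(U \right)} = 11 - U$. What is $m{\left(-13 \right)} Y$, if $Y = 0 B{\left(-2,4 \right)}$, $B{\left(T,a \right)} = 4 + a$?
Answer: $0$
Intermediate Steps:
$Y = 0$ ($Y = 0 \left(4 + 4\right) = 0 \cdot 8 = 0$)
$m{\left(-13 \right)} Y = \left(11 - -13\right) 0 = \left(11 + 13\right) 0 = 24 \cdot 0 = 0$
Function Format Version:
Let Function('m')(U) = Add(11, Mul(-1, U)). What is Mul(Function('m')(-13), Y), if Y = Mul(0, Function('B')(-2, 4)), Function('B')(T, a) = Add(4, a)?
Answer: 0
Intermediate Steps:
Y = 0 (Y = Mul(0, Add(4, 4)) = Mul(0, 8) = 0)
Mul(Function('m')(-13), Y) = Mul(Add(11, Mul(-1, -13)), 0) = Mul(Add(11, 13), 0) = Mul(24, 0) = 0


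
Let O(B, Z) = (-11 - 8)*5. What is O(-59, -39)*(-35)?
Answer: 3325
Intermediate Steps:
O(B, Z) = -95 (O(B, Z) = -19*5 = -95)
O(-59, -39)*(-35) = -95*(-35) = 3325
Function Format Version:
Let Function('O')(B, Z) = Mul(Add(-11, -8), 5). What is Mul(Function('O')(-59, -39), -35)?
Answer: 3325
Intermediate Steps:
Function('O')(B, Z) = -95 (Function('O')(B, Z) = Mul(-19, 5) = -95)
Mul(Function('O')(-59, -39), -35) = Mul(-95, -35) = 3325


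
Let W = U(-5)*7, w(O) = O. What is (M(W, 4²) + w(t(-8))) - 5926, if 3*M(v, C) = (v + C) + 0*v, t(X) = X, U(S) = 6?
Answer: -17744/3 ≈ -5914.7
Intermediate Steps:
W = 42 (W = 6*7 = 42)
M(v, C) = C/3 + v/3 (M(v, C) = ((v + C) + 0*v)/3 = ((C + v) + 0)/3 = (C + v)/3 = C/3 + v/3)
(M(W, 4²) + w(t(-8))) - 5926 = (((⅓)*4² + (⅓)*42) - 8) - 5926 = (((⅓)*16 + 14) - 8) - 5926 = ((16/3 + 14) - 8) - 5926 = (58/3 - 8) - 5926 = 34/3 - 5926 = -17744/3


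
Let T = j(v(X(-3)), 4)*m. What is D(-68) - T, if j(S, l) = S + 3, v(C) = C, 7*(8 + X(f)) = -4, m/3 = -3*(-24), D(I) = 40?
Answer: 8704/7 ≈ 1243.4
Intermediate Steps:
m = 216 (m = 3*(-3*(-24)) = 3*72 = 216)
X(f) = -60/7 (X(f) = -8 + (1/7)*(-4) = -8 - 4/7 = -60/7)
j(S, l) = 3 + S
T = -8424/7 (T = (3 - 60/7)*216 = -39/7*216 = -8424/7 ≈ -1203.4)
D(-68) - T = 40 - 1*(-8424/7) = 40 + 8424/7 = 8704/7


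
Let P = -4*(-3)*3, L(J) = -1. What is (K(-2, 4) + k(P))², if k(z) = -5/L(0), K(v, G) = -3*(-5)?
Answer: 400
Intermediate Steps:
K(v, G) = 15
P = 36 (P = 12*3 = 36)
k(z) = 5 (k(z) = -5/(-1) = -5*(-1) = 5)
(K(-2, 4) + k(P))² = (15 + 5)² = 20² = 400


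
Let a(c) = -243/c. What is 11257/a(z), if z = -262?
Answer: 2949334/243 ≈ 12137.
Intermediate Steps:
11257/a(z) = 11257/((-243/(-262))) = 11257/((-243*(-1/262))) = 11257/(243/262) = 11257*(262/243) = 2949334/243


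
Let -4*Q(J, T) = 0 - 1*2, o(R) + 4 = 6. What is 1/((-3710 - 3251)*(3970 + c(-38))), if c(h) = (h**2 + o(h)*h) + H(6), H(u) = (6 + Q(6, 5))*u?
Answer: -1/37429297 ≈ -2.6717e-8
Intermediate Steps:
o(R) = 2 (o(R) = -4 + 6 = 2)
Q(J, T) = 1/2 (Q(J, T) = -(0 - 1*2)/4 = -(0 - 2)/4 = -1/4*(-2) = 1/2)
H(u) = 13*u/2 (H(u) = (6 + 1/2)*u = 13*u/2)
c(h) = 39 + h**2 + 2*h (c(h) = (h**2 + 2*h) + (13/2)*6 = (h**2 + 2*h) + 39 = 39 + h**2 + 2*h)
1/((-3710 - 3251)*(3970 + c(-38))) = 1/((-3710 - 3251)*(3970 + (39 + (-38)**2 + 2*(-38)))) = 1/(-6961*(3970 + (39 + 1444 - 76))) = 1/(-6961*(3970 + 1407)) = 1/(-6961*5377) = 1/(-37429297) = -1/37429297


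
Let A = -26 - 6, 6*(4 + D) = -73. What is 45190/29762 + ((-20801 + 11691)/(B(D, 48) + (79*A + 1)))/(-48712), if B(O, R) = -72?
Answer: 62183644575/40955904868 ≈ 1.5183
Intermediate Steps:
D = -97/6 (D = -4 + (1/6)*(-73) = -4 - 73/6 = -97/6 ≈ -16.167)
A = -32
45190/29762 + ((-20801 + 11691)/(B(D, 48) + (79*A + 1)))/(-48712) = 45190/29762 + ((-20801 + 11691)/(-72 + (79*(-32) + 1)))/(-48712) = 45190*(1/29762) - 9110/(-72 + (-2528 + 1))*(-1/48712) = 22595/14881 - 9110/(-72 - 2527)*(-1/48712) = 22595/14881 - 9110/(-2599)*(-1/48712) = 22595/14881 - 9110*(-1/2599)*(-1/48712) = 22595/14881 + (9110/2599)*(-1/48712) = 22595/14881 - 4555/63301244 = 62183644575/40955904868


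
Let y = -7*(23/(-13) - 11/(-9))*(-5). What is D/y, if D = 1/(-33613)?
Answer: 117/75293120 ≈ 1.5539e-6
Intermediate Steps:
D = -1/33613 ≈ -2.9750e-5
y = -2240/117 (y = -7*(23*(-1/13) - 11*(-⅑))*(-5) = -7*(-23/13 + 11/9)*(-5) = -7*(-64/117)*(-5) = (448/117)*(-5) = -2240/117 ≈ -19.145)
D/y = -1/(33613*(-2240/117)) = -1/33613*(-117/2240) = 117/75293120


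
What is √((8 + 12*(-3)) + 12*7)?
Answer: 2*√14 ≈ 7.4833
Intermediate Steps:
√((8 + 12*(-3)) + 12*7) = √((8 - 36) + 84) = √(-28 + 84) = √56 = 2*√14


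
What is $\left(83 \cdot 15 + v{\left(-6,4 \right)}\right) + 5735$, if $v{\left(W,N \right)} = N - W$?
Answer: $6990$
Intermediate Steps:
$\left(83 \cdot 15 + v{\left(-6,4 \right)}\right) + 5735 = \left(83 \cdot 15 + \left(4 - -6\right)\right) + 5735 = \left(1245 + \left(4 + 6\right)\right) + 5735 = \left(1245 + 10\right) + 5735 = 1255 + 5735 = 6990$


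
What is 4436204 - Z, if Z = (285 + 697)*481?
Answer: 3963862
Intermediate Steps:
Z = 472342 (Z = 982*481 = 472342)
4436204 - Z = 4436204 - 1*472342 = 4436204 - 472342 = 3963862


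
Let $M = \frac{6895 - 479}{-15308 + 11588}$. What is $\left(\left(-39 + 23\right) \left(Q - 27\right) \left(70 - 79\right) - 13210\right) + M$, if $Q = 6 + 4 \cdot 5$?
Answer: $- \frac{6210412}{465} \approx -13356.0$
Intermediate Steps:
$Q = 26$ ($Q = 6 + 20 = 26$)
$M = - \frac{802}{465}$ ($M = \frac{6416}{-3720} = 6416 \left(- \frac{1}{3720}\right) = - \frac{802}{465} \approx -1.7247$)
$\left(\left(-39 + 23\right) \left(Q - 27\right) \left(70 - 79\right) - 13210\right) + M = \left(\left(-39 + 23\right) \left(26 - 27\right) \left(70 - 79\right) - 13210\right) - \frac{802}{465} = \left(\left(-16\right) \left(-1\right) \left(-9\right) - 13210\right) - \frac{802}{465} = \left(16 \left(-9\right) - 13210\right) - \frac{802}{465} = \left(-144 - 13210\right) - \frac{802}{465} = -13354 - \frac{802}{465} = - \frac{6210412}{465}$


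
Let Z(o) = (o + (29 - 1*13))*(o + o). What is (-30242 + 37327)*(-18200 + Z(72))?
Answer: -39165880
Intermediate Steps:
Z(o) = 2*o*(16 + o) (Z(o) = (o + (29 - 13))*(2*o) = (o + 16)*(2*o) = (16 + o)*(2*o) = 2*o*(16 + o))
(-30242 + 37327)*(-18200 + Z(72)) = (-30242 + 37327)*(-18200 + 2*72*(16 + 72)) = 7085*(-18200 + 2*72*88) = 7085*(-18200 + 12672) = 7085*(-5528) = -39165880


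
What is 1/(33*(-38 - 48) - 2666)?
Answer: -1/5504 ≈ -0.00018169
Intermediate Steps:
1/(33*(-38 - 48) - 2666) = 1/(33*(-86) - 2666) = 1/(-2838 - 2666) = 1/(-5504) = -1/5504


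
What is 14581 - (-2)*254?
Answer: 15089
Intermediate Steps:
14581 - (-2)*254 = 14581 - 1*(-508) = 14581 + 508 = 15089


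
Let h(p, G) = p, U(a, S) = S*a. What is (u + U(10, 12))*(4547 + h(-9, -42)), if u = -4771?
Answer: -21106238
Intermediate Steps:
(u + U(10, 12))*(4547 + h(-9, -42)) = (-4771 + 12*10)*(4547 - 9) = (-4771 + 120)*4538 = -4651*4538 = -21106238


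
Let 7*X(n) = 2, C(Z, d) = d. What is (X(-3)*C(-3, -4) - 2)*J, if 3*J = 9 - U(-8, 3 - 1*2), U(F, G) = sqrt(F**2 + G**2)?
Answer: -66/7 + 22*sqrt(65)/21 ≈ -0.98240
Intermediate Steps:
X(n) = 2/7 (X(n) = (1/7)*2 = 2/7)
J = 3 - sqrt(65)/3 (J = (9 - sqrt((-8)**2 + (3 - 1*2)**2))/3 = (9 - sqrt(64 + (3 - 2)**2))/3 = (9 - sqrt(64 + 1**2))/3 = (9 - sqrt(64 + 1))/3 = (9 - sqrt(65))/3 = 3 - sqrt(65)/3 ≈ 0.31258)
(X(-3)*C(-3, -4) - 2)*J = ((2/7)*(-4) - 2)*(3 - sqrt(65)/3) = (-8/7 - 2)*(3 - sqrt(65)/3) = -22*(3 - sqrt(65)/3)/7 = -66/7 + 22*sqrt(65)/21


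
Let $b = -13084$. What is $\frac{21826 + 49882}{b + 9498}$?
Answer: $- \frac{35854}{1793} \approx -19.997$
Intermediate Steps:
$\frac{21826 + 49882}{b + 9498} = \frac{21826 + 49882}{-13084 + 9498} = \frac{71708}{-3586} = 71708 \left(- \frac{1}{3586}\right) = - \frac{35854}{1793}$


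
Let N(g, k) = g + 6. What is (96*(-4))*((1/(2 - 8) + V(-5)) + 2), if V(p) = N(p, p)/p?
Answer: -3136/5 ≈ -627.20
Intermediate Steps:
N(g, k) = 6 + g
V(p) = (6 + p)/p
(96*(-4))*((1/(2 - 8) + V(-5)) + 2) = (96*(-4))*((1/(2 - 8) + (6 - 5)/(-5)) + 2) = -384*((1/(-6) - ⅕*1) + 2) = -384*((-⅙ - ⅕) + 2) = -384*(-11/30 + 2) = -384*49/30 = -3136/5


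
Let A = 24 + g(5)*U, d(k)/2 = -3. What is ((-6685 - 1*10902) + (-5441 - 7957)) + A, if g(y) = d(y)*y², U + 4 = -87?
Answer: -17311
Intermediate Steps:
U = -91 (U = -4 - 87 = -91)
d(k) = -6 (d(k) = 2*(-3) = -6)
g(y) = -6*y²
A = 13674 (A = 24 - 6*5²*(-91) = 24 - 6*25*(-91) = 24 - 150*(-91) = 24 + 13650 = 13674)
((-6685 - 1*10902) + (-5441 - 7957)) + A = ((-6685 - 1*10902) + (-5441 - 7957)) + 13674 = ((-6685 - 10902) - 13398) + 13674 = (-17587 - 13398) + 13674 = -30985 + 13674 = -17311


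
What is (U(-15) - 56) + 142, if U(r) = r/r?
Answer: 87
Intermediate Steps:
U(r) = 1
(U(-15) - 56) + 142 = (1 - 56) + 142 = -55 + 142 = 87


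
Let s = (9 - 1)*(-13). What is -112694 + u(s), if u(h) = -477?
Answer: -113171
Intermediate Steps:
s = -104 (s = 8*(-13) = -104)
-112694 + u(s) = -112694 - 477 = -113171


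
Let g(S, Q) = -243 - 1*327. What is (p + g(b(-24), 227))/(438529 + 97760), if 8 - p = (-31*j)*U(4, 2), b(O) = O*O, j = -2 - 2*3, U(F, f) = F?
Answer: -518/178763 ≈ -0.0028977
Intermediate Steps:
j = -8 (j = -2 - 6 = -8)
b(O) = O²
g(S, Q) = -570 (g(S, Q) = -243 - 327 = -570)
p = -984 (p = 8 - (-31*(-8))*4 = 8 - 248*4 = 8 - 1*992 = 8 - 992 = -984)
(p + g(b(-24), 227))/(438529 + 97760) = (-984 - 570)/(438529 + 97760) = -1554/536289 = -1554*1/536289 = -518/178763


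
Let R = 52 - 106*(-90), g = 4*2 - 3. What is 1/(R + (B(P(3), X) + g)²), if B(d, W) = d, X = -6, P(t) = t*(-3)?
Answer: 1/9608 ≈ 0.00010408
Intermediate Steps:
P(t) = -3*t
g = 5 (g = 8 - 3 = 5)
R = 9592 (R = 52 + 9540 = 9592)
1/(R + (B(P(3), X) + g)²) = 1/(9592 + (-3*3 + 5)²) = 1/(9592 + (-9 + 5)²) = 1/(9592 + (-4)²) = 1/(9592 + 16) = 1/9608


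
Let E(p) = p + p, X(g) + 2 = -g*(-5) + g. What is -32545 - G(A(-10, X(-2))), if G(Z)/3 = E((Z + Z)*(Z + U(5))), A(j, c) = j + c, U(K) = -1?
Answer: -39745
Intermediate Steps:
X(g) = -2 + 6*g (X(g) = -2 + (-g*(-5) + g) = -2 + (5*g + g) = -2 + 6*g)
E(p) = 2*p
A(j, c) = c + j
G(Z) = 12*Z*(-1 + Z) (G(Z) = 3*(2*((Z + Z)*(Z - 1))) = 3*(2*((2*Z)*(-1 + Z))) = 3*(2*(2*Z*(-1 + Z))) = 3*(4*Z*(-1 + Z)) = 12*Z*(-1 + Z))
-32545 - G(A(-10, X(-2))) = -32545 - 12*((-2 + 6*(-2)) - 10)*(-1 + ((-2 + 6*(-2)) - 10)) = -32545 - 12*((-2 - 12) - 10)*(-1 + ((-2 - 12) - 10)) = -32545 - 12*(-14 - 10)*(-1 + (-14 - 10)) = -32545 - 12*(-24)*(-1 - 24) = -32545 - 12*(-24)*(-25) = -32545 - 1*7200 = -32545 - 7200 = -39745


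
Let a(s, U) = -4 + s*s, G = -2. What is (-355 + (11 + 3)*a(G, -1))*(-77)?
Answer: 27335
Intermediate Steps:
a(s, U) = -4 + s²
(-355 + (11 + 3)*a(G, -1))*(-77) = (-355 + (11 + 3)*(-4 + (-2)²))*(-77) = (-355 + 14*(-4 + 4))*(-77) = (-355 + 14*0)*(-77) = (-355 + 0)*(-77) = -355*(-77) = 27335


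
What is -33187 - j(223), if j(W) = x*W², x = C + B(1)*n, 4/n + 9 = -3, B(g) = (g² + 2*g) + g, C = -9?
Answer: 1442038/3 ≈ 4.8068e+5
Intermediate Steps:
B(g) = g² + 3*g
n = -⅓ (n = 4/(-9 - 3) = 4/(-12) = 4*(-1/12) = -⅓ ≈ -0.33333)
x = -31/3 (x = -9 + (1*(3 + 1))*(-⅓) = -9 + (1*4)*(-⅓) = -9 + 4*(-⅓) = -9 - 4/3 = -31/3 ≈ -10.333)
j(W) = -31*W²/3
-33187 - j(223) = -33187 - (-31)*223²/3 = -33187 - (-31)*49729/3 = -33187 - 1*(-1541599/3) = -33187 + 1541599/3 = 1442038/3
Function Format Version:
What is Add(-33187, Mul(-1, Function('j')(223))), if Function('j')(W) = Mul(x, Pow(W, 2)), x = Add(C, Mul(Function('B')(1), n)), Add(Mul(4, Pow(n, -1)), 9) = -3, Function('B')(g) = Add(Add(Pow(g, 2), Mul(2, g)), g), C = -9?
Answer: Rational(1442038, 3) ≈ 4.8068e+5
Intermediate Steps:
Function('B')(g) = Add(Pow(g, 2), Mul(3, g))
n = Rational(-1, 3) (n = Mul(4, Pow(Add(-9, -3), -1)) = Mul(4, Pow(-12, -1)) = Mul(4, Rational(-1, 12)) = Rational(-1, 3) ≈ -0.33333)
x = Rational(-31, 3) (x = Add(-9, Mul(Mul(1, Add(3, 1)), Rational(-1, 3))) = Add(-9, Mul(Mul(1, 4), Rational(-1, 3))) = Add(-9, Mul(4, Rational(-1, 3))) = Add(-9, Rational(-4, 3)) = Rational(-31, 3) ≈ -10.333)
Function('j')(W) = Mul(Rational(-31, 3), Pow(W, 2))
Add(-33187, Mul(-1, Function('j')(223))) = Add(-33187, Mul(-1, Mul(Rational(-31, 3), Pow(223, 2)))) = Add(-33187, Mul(-1, Mul(Rational(-31, 3), 49729))) = Add(-33187, Mul(-1, Rational(-1541599, 3))) = Add(-33187, Rational(1541599, 3)) = Rational(1442038, 3)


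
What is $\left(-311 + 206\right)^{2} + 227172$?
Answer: $238197$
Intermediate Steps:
$\left(-311 + 206\right)^{2} + 227172 = \left(-105\right)^{2} + 227172 = 11025 + 227172 = 238197$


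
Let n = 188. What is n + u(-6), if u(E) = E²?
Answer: 224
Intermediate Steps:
n + u(-6) = 188 + (-6)² = 188 + 36 = 224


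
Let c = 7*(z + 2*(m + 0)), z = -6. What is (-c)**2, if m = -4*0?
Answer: 1764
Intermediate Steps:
m = 0
c = -42 (c = 7*(-6 + 2*(0 + 0)) = 7*(-6 + 2*0) = 7*(-6 + 0) = 7*(-6) = -42)
(-c)**2 = (-1*(-42))**2 = 42**2 = 1764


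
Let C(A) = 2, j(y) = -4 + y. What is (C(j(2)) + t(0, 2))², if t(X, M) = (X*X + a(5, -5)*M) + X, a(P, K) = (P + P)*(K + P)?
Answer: 4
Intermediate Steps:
a(P, K) = 2*P*(K + P) (a(P, K) = (2*P)*(K + P) = 2*P*(K + P))
t(X, M) = X + X² (t(X, M) = (X*X + (2*5*(-5 + 5))*M) + X = (X² + (2*5*0)*M) + X = (X² + 0*M) + X = (X² + 0) + X = X² + X = X + X²)
(C(j(2)) + t(0, 2))² = (2 + 0*(1 + 0))² = (2 + 0*1)² = (2 + 0)² = 2² = 4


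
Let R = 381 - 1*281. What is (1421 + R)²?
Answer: 2313441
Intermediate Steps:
R = 100 (R = 381 - 281 = 100)
(1421 + R)² = (1421 + 100)² = 1521² = 2313441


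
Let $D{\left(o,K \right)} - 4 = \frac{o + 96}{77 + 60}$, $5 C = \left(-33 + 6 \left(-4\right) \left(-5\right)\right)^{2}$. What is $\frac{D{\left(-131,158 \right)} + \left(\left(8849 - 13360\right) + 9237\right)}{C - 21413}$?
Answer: $- \frac{3239875}{13630952} \approx -0.23769$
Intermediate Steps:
$C = \frac{7569}{5}$ ($C = \frac{\left(-33 + 6 \left(-4\right) \left(-5\right)\right)^{2}}{5} = \frac{\left(-33 - -120\right)^{2}}{5} = \frac{\left(-33 + 120\right)^{2}}{5} = \frac{87^{2}}{5} = \frac{1}{5} \cdot 7569 = \frac{7569}{5} \approx 1513.8$)
$D{\left(o,K \right)} = \frac{644}{137} + \frac{o}{137}$ ($D{\left(o,K \right)} = 4 + \frac{o + 96}{77 + 60} = 4 + \frac{96 + o}{137} = 4 + \left(96 + o\right) \frac{1}{137} = 4 + \left(\frac{96}{137} + \frac{o}{137}\right) = \frac{644}{137} + \frac{o}{137}$)
$\frac{D{\left(-131,158 \right)} + \left(\left(8849 - 13360\right) + 9237\right)}{C - 21413} = \frac{\left(\frac{644}{137} + \frac{1}{137} \left(-131\right)\right) + \left(\left(8849 - 13360\right) + 9237\right)}{\frac{7569}{5} - 21413} = \frac{\left(\frac{644}{137} - \frac{131}{137}\right) + \left(-4511 + 9237\right)}{- \frac{99496}{5}} = \left(\frac{513}{137} + 4726\right) \left(- \frac{5}{99496}\right) = \frac{647975}{137} \left(- \frac{5}{99496}\right) = - \frac{3239875}{13630952}$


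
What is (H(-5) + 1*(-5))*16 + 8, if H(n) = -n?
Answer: 8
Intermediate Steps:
(H(-5) + 1*(-5))*16 + 8 = (-1*(-5) + 1*(-5))*16 + 8 = (5 - 5)*16 + 8 = 0*16 + 8 = 0 + 8 = 8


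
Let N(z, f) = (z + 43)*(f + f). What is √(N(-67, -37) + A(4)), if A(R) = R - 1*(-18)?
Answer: √1798 ≈ 42.403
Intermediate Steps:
A(R) = 18 + R (A(R) = R + 18 = 18 + R)
N(z, f) = 2*f*(43 + z) (N(z, f) = (43 + z)*(2*f) = 2*f*(43 + z))
√(N(-67, -37) + A(4)) = √(2*(-37)*(43 - 67) + (18 + 4)) = √(2*(-37)*(-24) + 22) = √(1776 + 22) = √1798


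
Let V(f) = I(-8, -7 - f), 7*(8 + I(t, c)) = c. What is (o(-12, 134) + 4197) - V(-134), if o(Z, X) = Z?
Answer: 29224/7 ≈ 4174.9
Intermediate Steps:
I(t, c) = -8 + c/7
V(f) = -9 - f/7 (V(f) = -8 + (-7 - f)/7 = -8 + (-1 - f/7) = -9 - f/7)
(o(-12, 134) + 4197) - V(-134) = (-12 + 4197) - (-9 - 1/7*(-134)) = 4185 - (-9 + 134/7) = 4185 - 1*71/7 = 4185 - 71/7 = 29224/7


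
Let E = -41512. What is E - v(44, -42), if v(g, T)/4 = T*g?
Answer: -34120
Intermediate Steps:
v(g, T) = 4*T*g (v(g, T) = 4*(T*g) = 4*T*g)
E - v(44, -42) = -41512 - 4*(-42)*44 = -41512 - 1*(-7392) = -41512 + 7392 = -34120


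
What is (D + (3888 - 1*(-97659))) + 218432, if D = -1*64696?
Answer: 255283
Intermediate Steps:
D = -64696
(D + (3888 - 1*(-97659))) + 218432 = (-64696 + (3888 - 1*(-97659))) + 218432 = (-64696 + (3888 + 97659)) + 218432 = (-64696 + 101547) + 218432 = 36851 + 218432 = 255283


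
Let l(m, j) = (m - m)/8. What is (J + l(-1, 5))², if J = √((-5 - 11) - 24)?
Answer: -40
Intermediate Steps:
J = 2*I*√10 (J = √(-16 - 24) = √(-40) = 2*I*√10 ≈ 6.3246*I)
l(m, j) = 0 (l(m, j) = 0*(⅛) = 0)
(J + l(-1, 5))² = (2*I*√10 + 0)² = (2*I*√10)² = -40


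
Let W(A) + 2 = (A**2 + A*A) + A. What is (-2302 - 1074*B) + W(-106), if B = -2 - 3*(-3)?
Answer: 12544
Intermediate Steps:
B = 7 (B = -2 + 9 = 7)
W(A) = -2 + A + 2*A**2 (W(A) = -2 + ((A**2 + A*A) + A) = -2 + ((A**2 + A**2) + A) = -2 + (2*A**2 + A) = -2 + (A + 2*A**2) = -2 + A + 2*A**2)
(-2302 - 1074*B) + W(-106) = (-2302 - 1074*7) + (-2 - 106 + 2*(-106)**2) = (-2302 - 7518) + (-2 - 106 + 2*11236) = -9820 + (-2 - 106 + 22472) = -9820 + 22364 = 12544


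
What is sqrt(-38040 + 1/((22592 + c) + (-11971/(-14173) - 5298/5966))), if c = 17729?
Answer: I*sqrt(110543253632392830961166473855)/1704691782155 ≈ 195.04*I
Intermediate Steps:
sqrt(-38040 + 1/((22592 + c) + (-11971/(-14173) - 5298/5966))) = sqrt(-38040 + 1/((22592 + 17729) + (-11971/(-14173) - 5298/5966))) = sqrt(-38040 + 1/(40321 + (-11971*(-1/14173) - 5298*1/5966))) = sqrt(-38040 + 1/(40321 + (11971/14173 - 2649/2983))) = sqrt(-38040 + 1/(40321 - 1834784/42278059)) = sqrt(-38040 + 1/(1704691782155/42278059)) = sqrt(-38040 + 42278059/1704691782155) = sqrt(-64846475350898141/1704691782155) = I*sqrt(110543253632392830961166473855)/1704691782155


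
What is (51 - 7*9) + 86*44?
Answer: 3772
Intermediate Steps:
(51 - 7*9) + 86*44 = (51 - 63) + 3784 = -12 + 3784 = 3772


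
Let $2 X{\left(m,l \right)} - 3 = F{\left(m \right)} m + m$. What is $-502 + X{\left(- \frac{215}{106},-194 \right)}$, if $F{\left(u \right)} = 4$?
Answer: $- \frac{107181}{212} \approx -505.57$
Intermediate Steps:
$X{\left(m,l \right)} = \frac{3}{2} + \frac{5 m}{2}$ ($X{\left(m,l \right)} = \frac{3}{2} + \frac{4 m + m}{2} = \frac{3}{2} + \frac{5 m}{2}$)
$-502 + X{\left(- \frac{215}{106},-194 \right)} = -502 + \left(\frac{3}{2} + \frac{5 \left(- \frac{215}{106}\right)}{2}\right) = -502 + \left(\frac{3}{2} + \frac{5 \left(\left(-215\right) \frac{1}{106}\right)}{2}\right) = -502 + \left(\frac{3}{2} + \frac{5}{2} \left(- \frac{215}{106}\right)\right) = -502 + \left(\frac{3}{2} - \frac{1075}{212}\right) = -502 - \frac{757}{212} = - \frac{107181}{212}$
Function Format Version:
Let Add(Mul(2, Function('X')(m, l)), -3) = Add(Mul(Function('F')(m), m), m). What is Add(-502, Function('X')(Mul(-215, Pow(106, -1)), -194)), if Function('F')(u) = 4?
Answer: Rational(-107181, 212) ≈ -505.57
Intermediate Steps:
Function('X')(m, l) = Add(Rational(3, 2), Mul(Rational(5, 2), m)) (Function('X')(m, l) = Add(Rational(3, 2), Mul(Rational(1, 2), Add(Mul(4, m), m))) = Add(Rational(3, 2), Mul(Rational(1, 2), Mul(5, m))) = Add(Rational(3, 2), Mul(Rational(5, 2), m)))
Add(-502, Function('X')(Mul(-215, Pow(106, -1)), -194)) = Add(-502, Add(Rational(3, 2), Mul(Rational(5, 2), Mul(-215, Pow(106, -1))))) = Add(-502, Add(Rational(3, 2), Mul(Rational(5, 2), Mul(-215, Rational(1, 106))))) = Add(-502, Add(Rational(3, 2), Mul(Rational(5, 2), Rational(-215, 106)))) = Add(-502, Add(Rational(3, 2), Rational(-1075, 212))) = Add(-502, Rational(-757, 212)) = Rational(-107181, 212)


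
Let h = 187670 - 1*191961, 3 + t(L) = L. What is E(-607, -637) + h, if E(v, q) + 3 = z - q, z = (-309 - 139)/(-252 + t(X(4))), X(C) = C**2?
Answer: -873575/239 ≈ -3655.1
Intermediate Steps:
t(L) = -3 + L
h = -4291 (h = 187670 - 191961 = -4291)
z = 448/239 (z = (-309 - 139)/(-252 + (-3 + 4**2)) = -448/(-252 + (-3 + 16)) = -448/(-252 + 13) = -448/(-239) = -448*(-1/239) = 448/239 ≈ 1.8745)
E(v, q) = -269/239 - q (E(v, q) = -3 + (448/239 - q) = -269/239 - q)
E(-607, -637) + h = (-269/239 - 1*(-637)) - 4291 = (-269/239 + 637) - 4291 = 151974/239 - 4291 = -873575/239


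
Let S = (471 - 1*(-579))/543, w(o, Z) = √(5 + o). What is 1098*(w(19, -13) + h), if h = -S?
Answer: -384300/181 + 2196*√6 ≈ 3255.9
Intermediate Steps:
S = 350/181 (S = (471 + 579)*(1/543) = 1050*(1/543) = 350/181 ≈ 1.9337)
h = -350/181 (h = -1*350/181 = -350/181 ≈ -1.9337)
1098*(w(19, -13) + h) = 1098*(√(5 + 19) - 350/181) = 1098*(√24 - 350/181) = 1098*(2*√6 - 350/181) = 1098*(-350/181 + 2*√6) = -384300/181 + 2196*√6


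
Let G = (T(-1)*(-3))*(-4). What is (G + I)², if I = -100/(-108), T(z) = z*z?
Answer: 121801/729 ≈ 167.08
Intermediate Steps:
T(z) = z²
G = 12 (G = ((-1)²*(-3))*(-4) = (1*(-3))*(-4) = -3*(-4) = 12)
I = 25/27 (I = -100*(-1/108) = 25/27 ≈ 0.92593)
(G + I)² = (12 + 25/27)² = (349/27)² = 121801/729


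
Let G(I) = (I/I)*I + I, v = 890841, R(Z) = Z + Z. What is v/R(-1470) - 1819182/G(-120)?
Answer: 2037537/280 ≈ 7276.9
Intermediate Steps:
R(Z) = 2*Z
G(I) = 2*I (G(I) = 1*I + I = I + I = 2*I)
v/R(-1470) - 1819182/G(-120) = 890841/((2*(-1470))) - 1819182/(2*(-120)) = 890841/(-2940) - 1819182/(-240) = 890841*(-1/2940) - 1819182*(-1/240) = -42421/140 + 303197/40 = 2037537/280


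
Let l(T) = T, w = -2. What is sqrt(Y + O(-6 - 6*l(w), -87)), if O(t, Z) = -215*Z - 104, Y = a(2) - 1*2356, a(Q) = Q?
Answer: sqrt(16247) ≈ 127.46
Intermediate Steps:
Y = -2354 (Y = 2 - 1*2356 = 2 - 2356 = -2354)
O(t, Z) = -104 - 215*Z
sqrt(Y + O(-6 - 6*l(w), -87)) = sqrt(-2354 + (-104 - 215*(-87))) = sqrt(-2354 + (-104 + 18705)) = sqrt(-2354 + 18601) = sqrt(16247)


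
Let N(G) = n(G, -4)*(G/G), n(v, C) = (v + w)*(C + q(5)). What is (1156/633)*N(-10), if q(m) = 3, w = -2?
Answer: 4624/211 ≈ 21.915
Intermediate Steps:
n(v, C) = (-2 + v)*(3 + C) (n(v, C) = (v - 2)*(C + 3) = (-2 + v)*(3 + C))
N(G) = 2 - G (N(G) = (-6 - 2*(-4) + 3*G - 4*G)*(G/G) = (-6 + 8 + 3*G - 4*G)*1 = (2 - G)*1 = 2 - G)
(1156/633)*N(-10) = (1156/633)*(2 - 1*(-10)) = (1156*(1/633))*(2 + 10) = (1156/633)*12 = 4624/211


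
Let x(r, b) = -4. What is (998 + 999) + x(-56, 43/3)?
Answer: 1993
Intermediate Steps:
(998 + 999) + x(-56, 43/3) = (998 + 999) - 4 = 1997 - 4 = 1993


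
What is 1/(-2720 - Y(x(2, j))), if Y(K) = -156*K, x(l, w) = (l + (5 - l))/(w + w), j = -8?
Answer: -4/11075 ≈ -0.00036117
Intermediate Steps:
x(l, w) = 5/(2*w) (x(l, w) = 5/((2*w)) = 5*(1/(2*w)) = 5/(2*w))
1/(-2720 - Y(x(2, j))) = 1/(-2720 - (-156)*(5/2)/(-8)) = 1/(-2720 - (-156)*(5/2)*(-⅛)) = 1/(-2720 - (-156)*(-5)/16) = 1/(-2720 - 1*195/4) = 1/(-2720 - 195/4) = 1/(-11075/4) = -4/11075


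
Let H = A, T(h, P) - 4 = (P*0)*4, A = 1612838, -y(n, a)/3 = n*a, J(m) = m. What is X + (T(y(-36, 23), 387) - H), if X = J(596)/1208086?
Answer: -974221087564/604043 ≈ -1.6128e+6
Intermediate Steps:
y(n, a) = -3*a*n (y(n, a) = -3*n*a = -3*a*n)
X = 298/604043 (X = 596/1208086 = 596*(1/1208086) = 298/604043 ≈ 0.00049334)
T(h, P) = 4 (T(h, P) = 4 + (P*0)*4 = 4 + 0*4 = 4 + 0 = 4)
H = 1612838
X + (T(y(-36, 23), 387) - H) = 298/604043 + (4 - 1*1612838) = 298/604043 + (4 - 1612838) = 298/604043 - 1612834 = -974221087564/604043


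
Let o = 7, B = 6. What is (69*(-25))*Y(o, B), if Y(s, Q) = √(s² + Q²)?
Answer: -1725*√85 ≈ -15904.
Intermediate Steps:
Y(s, Q) = √(Q² + s²)
(69*(-25))*Y(o, B) = (69*(-25))*√(6² + 7²) = -1725*√(36 + 49) = -1725*√85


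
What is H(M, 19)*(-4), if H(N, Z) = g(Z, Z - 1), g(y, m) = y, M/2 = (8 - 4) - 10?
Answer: -76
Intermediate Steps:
M = -12 (M = 2*((8 - 4) - 10) = 2*(4 - 10) = 2*(-6) = -12)
H(N, Z) = Z
H(M, 19)*(-4) = 19*(-4) = -76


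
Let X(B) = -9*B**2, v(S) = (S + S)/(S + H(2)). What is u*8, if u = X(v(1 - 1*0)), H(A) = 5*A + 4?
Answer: -32/25 ≈ -1.2800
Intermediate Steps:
H(A) = 4 + 5*A
v(S) = 2*S/(14 + S) (v(S) = (S + S)/(S + (4 + 5*2)) = (2*S)/(S + (4 + 10)) = (2*S)/(S + 14) = (2*S)/(14 + S) = 2*S/(14 + S))
u = -4/25 (u = -9*4*(1 - 1*0)**2/(14 + (1 - 1*0))**2 = -9*4*(1 + 0)**2/(14 + (1 + 0))**2 = -9*4/(14 + 1)**2 = -9*(2*1/15)**2 = -9*(2*1*(1/15))**2 = -9*(2/15)**2 = -9*4/225 = -4/25 ≈ -0.16000)
u*8 = -4/25*8 = -32/25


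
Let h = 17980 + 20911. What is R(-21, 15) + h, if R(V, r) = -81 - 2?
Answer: 38808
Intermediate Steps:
R(V, r) = -83
h = 38891
R(-21, 15) + h = -83 + 38891 = 38808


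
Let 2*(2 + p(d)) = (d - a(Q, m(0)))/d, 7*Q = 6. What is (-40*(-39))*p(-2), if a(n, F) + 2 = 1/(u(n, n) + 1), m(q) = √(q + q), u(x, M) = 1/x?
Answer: -2940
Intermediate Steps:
Q = 6/7 (Q = (⅐)*6 = 6/7 ≈ 0.85714)
m(q) = √2*√q (m(q) = √(2*q) = √2*√q)
a(n, F) = -2 + 1/(1 + 1/n) (a(n, F) = -2 + 1/(1/n + 1) = -2 + 1/(1 + 1/n))
p(d) = -2 + (20/13 + d)/(2*d) (p(d) = -2 + ((d - (-2 - 1*6/7)/(1 + 6/7))/d)/2 = -2 + ((d - (-2 - 6/7)/13/7)/d)/2 = -2 + ((d - 7*(-20)/(13*7))/d)/2 = -2 + ((d - 1*(-20/13))/d)/2 = -2 + ((d + 20/13)/d)/2 = -2 + ((20/13 + d)/d)/2 = -2 + (20/13 + d)/(2*d))
(-40*(-39))*p(-2) = (-40*(-39))*((1/26)*(20 - 39*(-2))/(-2)) = 1560*((1/26)*(-½)*(20 + 78)) = 1560*((1/26)*(-½)*98) = 1560*(-49/26) = -2940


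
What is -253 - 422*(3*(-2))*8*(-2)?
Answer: -40765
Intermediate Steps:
-253 - 422*(3*(-2))*8*(-2) = -253 - 422*(-6*8)*(-2) = -253 - (-20256)*(-2) = -253 - 422*96 = -253 - 40512 = -40765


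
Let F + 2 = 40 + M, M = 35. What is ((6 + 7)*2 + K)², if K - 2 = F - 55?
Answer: 2116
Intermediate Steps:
F = 73 (F = -2 + (40 + 35) = -2 + 75 = 73)
K = 20 (K = 2 + (73 - 55) = 2 + 18 = 20)
((6 + 7)*2 + K)² = ((6 + 7)*2 + 20)² = (13*2 + 20)² = (26 + 20)² = 46² = 2116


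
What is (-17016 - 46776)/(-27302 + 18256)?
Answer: 31896/4523 ≈ 7.0520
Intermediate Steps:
(-17016 - 46776)/(-27302 + 18256) = -63792/(-9046) = -63792*(-1/9046) = 31896/4523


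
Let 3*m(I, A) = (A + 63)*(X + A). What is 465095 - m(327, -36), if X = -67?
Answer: 466022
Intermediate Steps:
m(I, A) = (-67 + A)*(63 + A)/3 (m(I, A) = ((A + 63)*(-67 + A))/3 = ((63 + A)*(-67 + A))/3 = ((-67 + A)*(63 + A))/3 = (-67 + A)*(63 + A)/3)
465095 - m(327, -36) = 465095 - (-1407 - 4/3*(-36) + (⅓)*(-36)²) = 465095 - (-1407 + 48 + (⅓)*1296) = 465095 - (-1407 + 48 + 432) = 465095 - 1*(-927) = 465095 + 927 = 466022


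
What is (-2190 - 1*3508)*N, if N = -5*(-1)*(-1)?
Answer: 28490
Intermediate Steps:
N = -5 (N = 5*(-1) = -5)
(-2190 - 1*3508)*N = (-2190 - 1*3508)*(-5) = (-2190 - 3508)*(-5) = -5698*(-5) = 28490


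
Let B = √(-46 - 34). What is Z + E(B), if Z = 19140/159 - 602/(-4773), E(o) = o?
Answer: 708922/5883 + 4*I*√5 ≈ 120.5 + 8.9443*I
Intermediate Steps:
B = 4*I*√5 (B = √(-80) = 4*I*√5 ≈ 8.9443*I)
Z = 708922/5883 (Z = 19140*(1/159) - 602*(-1/4773) = 6380/53 + 14/111 = 708922/5883 ≈ 120.50)
Z + E(B) = 708922/5883 + 4*I*√5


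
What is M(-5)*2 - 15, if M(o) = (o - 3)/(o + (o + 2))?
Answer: -13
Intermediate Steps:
M(o) = (-3 + o)/(2 + 2*o) (M(o) = (-3 + o)/(o + (2 + o)) = (-3 + o)/(2 + 2*o))
M(-5)*2 - 15 = ((-3 - 5)/(2*(1 - 5)))*2 - 15 = ((1/2)*(-8)/(-4))*2 - 15 = ((1/2)*(-1/4)*(-8))*2 - 15 = 1*2 - 15 = 2 - 15 = -13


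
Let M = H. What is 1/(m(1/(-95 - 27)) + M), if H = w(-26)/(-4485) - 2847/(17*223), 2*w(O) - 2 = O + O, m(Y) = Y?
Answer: -414864294/312646615 ≈ -1.3269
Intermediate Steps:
w(O) = 1 + O (w(O) = 1 + (O + O)/2 = 1 + (2*O)/2 = 1 + O)
H = -2534804/3400527 (H = (1 - 26)/(-4485) - 2847/(17*223) = -25*(-1/4485) - 2847/3791 = 5/897 - 2847*1/3791 = 5/897 - 2847/3791 = -2534804/3400527 ≈ -0.74541)
M = -2534804/3400527 ≈ -0.74541
1/(m(1/(-95 - 27)) + M) = 1/(1/(-95 - 27) - 2534804/3400527) = 1/(1/(-122) - 2534804/3400527) = 1/(-1/122 - 2534804/3400527) = 1/(-312646615/414864294) = -414864294/312646615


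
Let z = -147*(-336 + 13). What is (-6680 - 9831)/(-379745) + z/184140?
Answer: 1404733859/4661749620 ≈ 0.30133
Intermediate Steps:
z = 47481 (z = -147*(-323) = 47481)
(-6680 - 9831)/(-379745) + z/184140 = (-6680 - 9831)/(-379745) + 47481/184140 = -16511*(-1/379745) + 47481*(1/184140) = 16511/379745 + 15827/61380 = 1404733859/4661749620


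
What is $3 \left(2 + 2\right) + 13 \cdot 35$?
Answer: $467$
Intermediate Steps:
$3 \left(2 + 2\right) + 13 \cdot 35 = 3 \cdot 4 + 455 = 12 + 455 = 467$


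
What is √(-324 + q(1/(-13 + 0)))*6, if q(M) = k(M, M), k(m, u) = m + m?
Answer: 42*I*√1118/13 ≈ 108.03*I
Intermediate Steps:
k(m, u) = 2*m
q(M) = 2*M
√(-324 + q(1/(-13 + 0)))*6 = √(-324 + 2/(-13 + 0))*6 = √(-324 + 2/(-13))*6 = √(-324 + 2*(-1/13))*6 = √(-324 - 2/13)*6 = √(-4214/13)*6 = (7*I*√1118/13)*6 = 42*I*√1118/13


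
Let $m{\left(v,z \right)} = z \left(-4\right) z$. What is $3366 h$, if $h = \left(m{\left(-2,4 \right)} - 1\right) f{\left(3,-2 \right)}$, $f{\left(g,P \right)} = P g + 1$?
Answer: $1093950$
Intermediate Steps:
$f{\left(g,P \right)} = 1 + P g$
$m{\left(v,z \right)} = - 4 z^{2}$ ($m{\left(v,z \right)} = - 4 z z = - 4 z^{2}$)
$h = 325$ ($h = \left(- 4 \cdot 4^{2} - 1\right) \left(1 - 6\right) = \left(\left(-4\right) 16 - 1\right) \left(1 - 6\right) = \left(-64 - 1\right) \left(-5\right) = \left(-65\right) \left(-5\right) = 325$)
$3366 h = 3366 \cdot 325 = 1093950$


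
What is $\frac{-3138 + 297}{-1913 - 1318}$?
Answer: $\frac{947}{1077} \approx 0.87929$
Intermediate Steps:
$\frac{-3138 + 297}{-1913 - 1318} = - \frac{2841}{-3231} = \left(-2841\right) \left(- \frac{1}{3231}\right) = \frac{947}{1077}$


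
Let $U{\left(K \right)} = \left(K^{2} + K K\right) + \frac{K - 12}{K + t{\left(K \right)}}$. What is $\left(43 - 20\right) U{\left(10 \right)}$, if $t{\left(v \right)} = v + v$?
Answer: $\frac{68977}{15} \approx 4598.5$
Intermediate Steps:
$t{\left(v \right)} = 2 v$
$U{\left(K \right)} = 2 K^{2} + \frac{-12 + K}{3 K}$ ($U{\left(K \right)} = \left(K^{2} + K K\right) + \frac{K - 12}{K + 2 K} = \left(K^{2} + K^{2}\right) + \frac{-12 + K}{3 K} = 2 K^{2} + \left(-12 + K\right) \frac{1}{3 K} = 2 K^{2} + \frac{-12 + K}{3 K}$)
$\left(43 - 20\right) U{\left(10 \right)} = \left(43 - 20\right) \frac{-12 + 10 + 6 \cdot 10^{3}}{3 \cdot 10} = 23 \cdot \frac{1}{3} \cdot \frac{1}{10} \left(-12 + 10 + 6 \cdot 1000\right) = 23 \cdot \frac{1}{3} \cdot \frac{1}{10} \left(-12 + 10 + 6000\right) = 23 \cdot \frac{1}{3} \cdot \frac{1}{10} \cdot 5998 = 23 \cdot \frac{2999}{15} = \frac{68977}{15}$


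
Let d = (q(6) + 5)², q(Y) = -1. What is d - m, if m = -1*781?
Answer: 797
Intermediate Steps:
m = -781
d = 16 (d = (-1 + 5)² = 4² = 16)
d - m = 16 - 1*(-781) = 16 + 781 = 797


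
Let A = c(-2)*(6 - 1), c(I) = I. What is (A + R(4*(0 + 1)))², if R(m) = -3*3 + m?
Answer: 225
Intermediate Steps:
R(m) = -9 + m
A = -10 (A = -2*(6 - 1) = -2*5 = -10)
(A + R(4*(0 + 1)))² = (-10 + (-9 + 4*(0 + 1)))² = (-10 + (-9 + 4*1))² = (-10 + (-9 + 4))² = (-10 - 5)² = (-15)² = 225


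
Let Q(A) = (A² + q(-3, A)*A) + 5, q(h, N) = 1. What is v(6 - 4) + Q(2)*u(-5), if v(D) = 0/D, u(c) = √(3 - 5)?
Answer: 11*I*√2 ≈ 15.556*I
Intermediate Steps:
u(c) = I*√2 (u(c) = √(-2) = I*√2)
Q(A) = 5 + A + A² (Q(A) = (A² + 1*A) + 5 = (A² + A) + 5 = (A + A²) + 5 = 5 + A + A²)
v(D) = 0
v(6 - 4) + Q(2)*u(-5) = 0 + (5 + 2 + 2²)*(I*√2) = 0 + (5 + 2 + 4)*(I*√2) = 0 + 11*(I*√2) = 0 + 11*I*√2 = 11*I*√2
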